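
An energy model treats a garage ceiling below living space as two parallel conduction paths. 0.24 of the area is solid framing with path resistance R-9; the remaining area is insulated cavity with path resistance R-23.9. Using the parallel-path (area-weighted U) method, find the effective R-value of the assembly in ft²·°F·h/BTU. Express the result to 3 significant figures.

17.1 ft²·°F·h/BTU

U_eff = 0.76/23.9 + 0.24/9 = 0.0318 + 0.02667 = 0.05847
R_eff = 1/U_eff = 17.1 ft²·°F·h/BTU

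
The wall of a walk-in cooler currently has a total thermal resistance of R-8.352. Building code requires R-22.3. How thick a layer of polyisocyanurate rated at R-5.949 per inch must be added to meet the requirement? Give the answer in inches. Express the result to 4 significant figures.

ΔR = 22.3 − 8.352 = 13.948 ft²·°F·h/BTU
L = ΔR / (R/in) = 13.948/5.949 = 2.3446 in

2.345 in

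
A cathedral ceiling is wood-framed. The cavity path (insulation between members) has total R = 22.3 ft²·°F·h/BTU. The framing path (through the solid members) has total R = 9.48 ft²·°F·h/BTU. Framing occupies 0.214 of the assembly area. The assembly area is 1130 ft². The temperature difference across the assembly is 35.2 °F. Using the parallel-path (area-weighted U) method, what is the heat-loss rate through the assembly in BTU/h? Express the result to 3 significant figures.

U_eff = 0.786/22.3 + 0.214/9.48 = 0.03525 + 0.02257 = 0.05782
R_eff = 1/U_eff = 17.29 ft²·°F·h/BTU
Q = 1130 × 35.2 / 17.29 = 2300 BTU/h

2300 BTU/h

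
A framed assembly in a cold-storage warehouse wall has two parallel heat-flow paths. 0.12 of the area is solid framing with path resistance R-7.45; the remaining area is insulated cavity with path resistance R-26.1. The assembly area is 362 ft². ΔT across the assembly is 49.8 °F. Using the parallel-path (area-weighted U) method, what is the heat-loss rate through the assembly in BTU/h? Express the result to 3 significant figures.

U_eff = 0.88/26.1 + 0.12/7.45 = 0.03372 + 0.01611 = 0.04982
R_eff = 1/U_eff = 20.07 ft²·°F·h/BTU
Q = 362 × 49.8 / 20.07 = 898.2 BTU/h

898 BTU/h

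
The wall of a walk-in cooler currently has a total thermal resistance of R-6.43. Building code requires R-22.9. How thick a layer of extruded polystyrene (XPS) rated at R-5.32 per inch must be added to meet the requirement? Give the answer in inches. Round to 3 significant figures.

ΔR = 22.9 − 6.43 = 16.47 ft²·°F·h/BTU
L = ΔR / (R/in) = 16.47/5.32 = 3.096 in

3.10 in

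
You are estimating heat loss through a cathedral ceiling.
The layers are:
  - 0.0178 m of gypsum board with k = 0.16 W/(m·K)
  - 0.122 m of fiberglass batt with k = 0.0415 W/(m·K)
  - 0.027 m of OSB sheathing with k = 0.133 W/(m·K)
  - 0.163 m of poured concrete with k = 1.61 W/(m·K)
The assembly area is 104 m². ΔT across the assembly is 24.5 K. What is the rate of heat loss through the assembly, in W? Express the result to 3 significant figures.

0.0178/0.16 = 0.1113
0.122/0.0415 = 2.94
0.027/0.133 = 0.203
0.163/1.61 = 0.1012
R_total = 0.1113 + 2.94 + 0.203 + 0.1012 = 3.355 m²·K/W
Q = A·ΔT/R = 104 × 24.5 / 3.355 = 759.4 W

759 W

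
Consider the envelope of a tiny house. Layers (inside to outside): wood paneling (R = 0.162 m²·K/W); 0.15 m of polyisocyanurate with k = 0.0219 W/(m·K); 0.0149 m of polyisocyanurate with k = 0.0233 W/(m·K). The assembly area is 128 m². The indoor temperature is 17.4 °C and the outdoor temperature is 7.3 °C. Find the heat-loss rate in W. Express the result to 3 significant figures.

0.15/0.0219 = 6.849
0.0149/0.0233 = 0.6395
R_total = 0.162 + 6.849 + 0.6395 = 7.651 m²·K/W
Q = A·ΔT/R = 128 × (17.4 − 7.3) / 7.651 = 169 W

169 W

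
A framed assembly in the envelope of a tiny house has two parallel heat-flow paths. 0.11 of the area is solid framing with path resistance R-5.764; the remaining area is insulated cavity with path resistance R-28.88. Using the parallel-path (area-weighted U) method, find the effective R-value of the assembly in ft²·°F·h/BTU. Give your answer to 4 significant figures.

20.04 ft²·°F·h/BTU

U_eff = 0.89/28.88 + 0.11/5.764 = 0.030817 + 0.019084 = 0.049901
R_eff = 1/U_eff = 20.04 ft²·°F·h/BTU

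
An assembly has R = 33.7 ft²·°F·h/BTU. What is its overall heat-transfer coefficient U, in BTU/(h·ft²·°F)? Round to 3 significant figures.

0.0297 BTU/(h·ft²·°F)

U = 1/R = 1/33.7 = 0.02967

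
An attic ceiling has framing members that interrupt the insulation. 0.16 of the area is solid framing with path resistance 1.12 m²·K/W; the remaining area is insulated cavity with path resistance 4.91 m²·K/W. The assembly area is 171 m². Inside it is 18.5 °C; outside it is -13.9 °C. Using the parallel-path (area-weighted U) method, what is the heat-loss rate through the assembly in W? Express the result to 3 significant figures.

1740 W

U_eff = 0.84/4.91 + 0.16/1.12 = 0.1711 + 0.1429 = 0.3139
R_eff = 1/U_eff = 3.185 m²·K/W
Q = 171 × (18.5 − (-13.9)) / 3.185 = 1739 W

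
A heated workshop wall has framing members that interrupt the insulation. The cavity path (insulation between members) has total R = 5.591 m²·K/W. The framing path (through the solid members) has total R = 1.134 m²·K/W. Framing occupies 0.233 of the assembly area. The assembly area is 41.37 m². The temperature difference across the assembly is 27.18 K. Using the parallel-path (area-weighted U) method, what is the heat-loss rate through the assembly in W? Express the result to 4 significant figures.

U_eff = 0.767/5.591 + 0.233/1.134 = 0.13718 + 0.20547 = 0.34265
R_eff = 1/U_eff = 2.9184 m²·K/W
Q = 41.37 × 27.18 / 2.9184 = 385.29 W

385.3 W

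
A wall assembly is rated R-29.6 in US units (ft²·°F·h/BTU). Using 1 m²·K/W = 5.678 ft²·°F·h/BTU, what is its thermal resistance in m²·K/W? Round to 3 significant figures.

5.21 m²·K/W

R_SI = 29.6/5.678 = 5.213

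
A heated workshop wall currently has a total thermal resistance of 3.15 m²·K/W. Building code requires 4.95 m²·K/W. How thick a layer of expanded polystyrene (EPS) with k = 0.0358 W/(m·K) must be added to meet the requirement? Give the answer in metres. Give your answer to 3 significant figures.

ΔR = 4.95 − 3.15 = 1.8 m²·K/W
L = ΔR × k = 1.8 × 0.0358 = 0.06444 m

0.0644 m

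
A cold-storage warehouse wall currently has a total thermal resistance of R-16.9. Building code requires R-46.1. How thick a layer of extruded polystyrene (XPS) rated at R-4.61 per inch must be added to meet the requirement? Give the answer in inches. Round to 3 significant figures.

ΔR = 46.1 − 16.9 = 29.2 ft²·°F·h/BTU
L = ΔR / (R/in) = 29.2/4.61 = 6.334 in

6.33 in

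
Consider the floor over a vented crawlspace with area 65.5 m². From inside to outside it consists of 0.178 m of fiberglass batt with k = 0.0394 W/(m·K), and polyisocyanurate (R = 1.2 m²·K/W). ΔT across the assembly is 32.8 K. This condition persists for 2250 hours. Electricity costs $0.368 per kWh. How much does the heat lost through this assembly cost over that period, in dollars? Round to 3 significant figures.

311 dollars

0.178/0.0394 = 4.518
R_total = 4.518 + 1.2 = 5.718 m²·K/W
Q = 65.5 × 32.8 / 5.718 = 375.7 W
E = 375.7 W × 2250 h / 1000 = 845.4 kWh
Cost = 845.4 × 0.368 = $311.1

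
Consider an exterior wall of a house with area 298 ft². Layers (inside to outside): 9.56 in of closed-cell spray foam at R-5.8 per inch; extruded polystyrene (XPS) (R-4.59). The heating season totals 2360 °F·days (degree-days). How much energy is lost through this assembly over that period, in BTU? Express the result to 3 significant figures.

9.56 × 5.8 = 55.45
R_total = 55.45 + 4.59 = 60.04 ft²·°F·h/BTU
E = A × HDD × 24 / R = 298 × 2360 × 24 / 60.04 = 281100 BTU

281000 BTU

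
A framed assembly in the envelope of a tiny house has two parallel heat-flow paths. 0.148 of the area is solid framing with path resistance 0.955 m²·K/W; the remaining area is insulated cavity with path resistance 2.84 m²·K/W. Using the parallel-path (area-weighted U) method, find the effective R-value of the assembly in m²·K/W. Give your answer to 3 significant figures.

2.20 m²·K/W

U_eff = 0.852/2.84 + 0.148/0.955 = 0.3 + 0.155 = 0.455
R_eff = 1/U_eff = 2.198 m²·K/W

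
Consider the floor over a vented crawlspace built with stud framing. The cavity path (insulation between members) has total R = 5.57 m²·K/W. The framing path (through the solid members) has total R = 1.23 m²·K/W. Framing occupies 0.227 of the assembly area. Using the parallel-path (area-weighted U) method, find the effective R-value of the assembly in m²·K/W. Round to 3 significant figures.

U_eff = 0.773/5.57 + 0.227/1.23 = 0.1388 + 0.1846 = 0.3233
R_eff = 1/U_eff = 3.093 m²·K/W

3.09 m²·K/W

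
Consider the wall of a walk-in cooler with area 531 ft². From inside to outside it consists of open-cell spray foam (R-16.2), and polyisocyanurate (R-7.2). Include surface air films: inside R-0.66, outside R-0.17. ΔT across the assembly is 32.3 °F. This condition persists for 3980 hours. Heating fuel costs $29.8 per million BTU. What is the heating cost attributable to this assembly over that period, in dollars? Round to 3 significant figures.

84.0 dollars

R_total = 0.66 + 16.2 + 7.2 + 0.17 = 24.23 ft²·°F·h/BTU
Q = 531 × 32.3 / 24.23 = 707.9 BTU/h
E = 707.9 × 3980 = 2817000 BTU
Cost = 2817000/10⁶ × 29.8 = $83.95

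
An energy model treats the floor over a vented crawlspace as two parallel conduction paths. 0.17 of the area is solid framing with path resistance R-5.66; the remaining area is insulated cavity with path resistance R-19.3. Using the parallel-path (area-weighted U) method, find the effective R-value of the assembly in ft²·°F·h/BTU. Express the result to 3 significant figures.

U_eff = 0.83/19.3 + 0.17/5.66 = 0.04301 + 0.03004 = 0.07304
R_eff = 1/U_eff = 13.69 ft²·°F·h/BTU

13.7 ft²·°F·h/BTU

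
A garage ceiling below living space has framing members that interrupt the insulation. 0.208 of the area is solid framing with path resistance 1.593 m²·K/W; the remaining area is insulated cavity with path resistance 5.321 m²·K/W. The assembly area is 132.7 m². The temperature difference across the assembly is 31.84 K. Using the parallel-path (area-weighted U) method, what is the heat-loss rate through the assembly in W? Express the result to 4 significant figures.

1181 W

U_eff = 0.792/5.321 + 0.208/1.593 = 0.14884 + 0.13057 = 0.27942
R_eff = 1/U_eff = 3.5789 m²·K/W
Q = 132.7 × 31.84 / 3.5789 = 1180.6 W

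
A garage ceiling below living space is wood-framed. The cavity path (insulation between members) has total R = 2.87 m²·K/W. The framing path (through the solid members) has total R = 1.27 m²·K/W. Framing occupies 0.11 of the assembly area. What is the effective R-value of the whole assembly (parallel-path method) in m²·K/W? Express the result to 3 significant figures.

U_eff = 0.89/2.87 + 0.11/1.27 = 0.3101 + 0.08661 = 0.3967
R_eff = 1/U_eff = 2.521 m²·K/W

2.52 m²·K/W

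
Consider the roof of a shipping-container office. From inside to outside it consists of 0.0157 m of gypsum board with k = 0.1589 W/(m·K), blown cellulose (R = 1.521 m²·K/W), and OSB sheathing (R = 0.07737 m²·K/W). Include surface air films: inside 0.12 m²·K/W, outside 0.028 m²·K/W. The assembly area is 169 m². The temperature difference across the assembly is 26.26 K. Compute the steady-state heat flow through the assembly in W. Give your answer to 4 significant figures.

0.0157/0.1589 = 0.098804
R_total = 0.12 + 0.098804 + 1.521 + 0.07737 + 0.028 = 1.8452 m²·K/W
Q = A·ΔT/R = 169 × 26.26 / 1.8452 = 2405.2 W

2405 W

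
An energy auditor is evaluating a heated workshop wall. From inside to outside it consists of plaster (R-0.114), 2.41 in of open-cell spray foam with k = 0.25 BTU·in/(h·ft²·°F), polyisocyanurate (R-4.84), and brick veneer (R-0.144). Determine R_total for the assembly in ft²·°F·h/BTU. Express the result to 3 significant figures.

2.41/0.25 = 9.64
R_total = 0.114 + 9.64 + 4.84 + 0.144 = 14.74 ft²·°F·h/BTU

14.7 ft²·°F·h/BTU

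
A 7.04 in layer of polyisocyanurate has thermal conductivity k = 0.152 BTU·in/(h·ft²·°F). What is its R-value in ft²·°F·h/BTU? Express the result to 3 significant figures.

R = L/k = 7.04/0.152 = 46.32 ft²·°F·h/BTU

46.3 ft²·°F·h/BTU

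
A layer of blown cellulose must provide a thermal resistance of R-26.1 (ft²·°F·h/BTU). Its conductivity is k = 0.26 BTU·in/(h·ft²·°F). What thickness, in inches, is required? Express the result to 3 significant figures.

6.79 in

L = R × k = 26.1 × 0.26 = 6.786 in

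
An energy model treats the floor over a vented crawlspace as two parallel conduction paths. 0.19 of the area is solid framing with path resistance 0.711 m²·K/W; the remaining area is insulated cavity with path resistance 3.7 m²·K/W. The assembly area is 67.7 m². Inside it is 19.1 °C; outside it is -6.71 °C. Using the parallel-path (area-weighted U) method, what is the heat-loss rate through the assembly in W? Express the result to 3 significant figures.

849 W

U_eff = 0.81/3.7 + 0.19/0.711 = 0.2189 + 0.2672 = 0.4861
R_eff = 1/U_eff = 2.057 m²·K/W
Q = 67.7 × (19.1 − (-6.71)) / 2.057 = 849.5 W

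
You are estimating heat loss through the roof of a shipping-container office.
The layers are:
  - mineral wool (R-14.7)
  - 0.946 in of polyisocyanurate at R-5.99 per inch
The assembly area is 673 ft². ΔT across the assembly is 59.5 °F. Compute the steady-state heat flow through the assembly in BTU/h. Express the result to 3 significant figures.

0.946 × 5.99 = 5.667
R_total = 14.7 + 5.667 = 20.37 ft²·°F·h/BTU
Q = A·ΔT/R = 673 × 59.5 / 20.37 = 1966 BTU/h

1970 BTU/h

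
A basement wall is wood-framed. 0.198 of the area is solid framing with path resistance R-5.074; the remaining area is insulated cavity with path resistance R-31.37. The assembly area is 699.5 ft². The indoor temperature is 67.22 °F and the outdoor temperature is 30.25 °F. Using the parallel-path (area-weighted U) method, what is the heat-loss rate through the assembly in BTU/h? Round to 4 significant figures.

U_eff = 0.802/31.37 + 0.198/5.074 = 0.025566 + 0.039022 = 0.064588
R_eff = 1/U_eff = 15.483 ft²·°F·h/BTU
Q = 699.5 × (67.22 − 30.25) / 15.483 = 1670.3 BTU/h

1670 BTU/h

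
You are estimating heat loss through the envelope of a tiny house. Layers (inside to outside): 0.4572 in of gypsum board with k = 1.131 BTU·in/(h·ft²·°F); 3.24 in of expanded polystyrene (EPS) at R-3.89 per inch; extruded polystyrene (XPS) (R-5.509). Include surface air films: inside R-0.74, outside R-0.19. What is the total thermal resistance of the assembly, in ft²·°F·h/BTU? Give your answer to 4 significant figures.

19.45 ft²·°F·h/BTU

0.4572/1.131 = 0.40424
3.24 × 3.89 = 12.604
R_total = 0.74 + 0.40424 + 12.604 + 5.509 + 0.19 = 19.447 ft²·°F·h/BTU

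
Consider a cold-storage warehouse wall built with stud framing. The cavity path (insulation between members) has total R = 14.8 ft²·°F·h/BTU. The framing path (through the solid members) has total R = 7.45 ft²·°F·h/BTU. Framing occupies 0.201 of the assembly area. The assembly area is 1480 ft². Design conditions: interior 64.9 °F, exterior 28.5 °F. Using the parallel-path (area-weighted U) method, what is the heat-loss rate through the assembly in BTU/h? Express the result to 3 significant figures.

U_eff = 0.799/14.8 + 0.201/7.45 = 0.05399 + 0.02698 = 0.08097
R_eff = 1/U_eff = 12.35 ft²·°F·h/BTU
Q = 1480 × (64.9 − 28.5) / 12.35 = 4362 BTU/h

4360 BTU/h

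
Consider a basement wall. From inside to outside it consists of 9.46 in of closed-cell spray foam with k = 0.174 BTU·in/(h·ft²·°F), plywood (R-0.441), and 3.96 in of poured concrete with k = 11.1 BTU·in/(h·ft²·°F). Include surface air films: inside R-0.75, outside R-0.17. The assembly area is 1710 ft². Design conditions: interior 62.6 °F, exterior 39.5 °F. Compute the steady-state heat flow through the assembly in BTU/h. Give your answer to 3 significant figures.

9.46/0.174 = 54.37
3.96/11.1 = 0.3568
R_total = 0.75 + 54.37 + 0.441 + 0.3568 + 0.17 = 56.09 ft²·°F·h/BTU
Q = A·ΔT/R = 1710 × (62.6 − 39.5) / 56.09 = 704.3 BTU/h

704 BTU/h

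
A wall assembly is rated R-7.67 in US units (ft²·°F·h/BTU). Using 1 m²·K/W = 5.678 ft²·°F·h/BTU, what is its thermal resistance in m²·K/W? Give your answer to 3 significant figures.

1.35 m²·K/W

R_SI = 7.67/5.678 = 1.351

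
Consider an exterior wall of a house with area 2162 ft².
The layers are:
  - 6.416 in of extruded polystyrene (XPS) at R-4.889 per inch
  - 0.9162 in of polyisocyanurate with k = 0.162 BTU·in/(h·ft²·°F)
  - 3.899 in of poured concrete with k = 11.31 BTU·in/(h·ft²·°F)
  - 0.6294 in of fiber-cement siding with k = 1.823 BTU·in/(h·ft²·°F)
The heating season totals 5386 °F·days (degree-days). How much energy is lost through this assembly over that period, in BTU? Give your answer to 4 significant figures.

7410000 BTU

6.416 × 4.889 = 31.368
0.9162/0.162 = 5.6556
3.899/11.31 = 0.34474
0.6294/1.823 = 0.34526
R_total = 31.368 + 5.6556 + 0.34474 + 0.34526 = 37.713 ft²·°F·h/BTU
E = A × HDD × 24 / R = 2162 × 5386 × 24 / 37.713 = 7410300 BTU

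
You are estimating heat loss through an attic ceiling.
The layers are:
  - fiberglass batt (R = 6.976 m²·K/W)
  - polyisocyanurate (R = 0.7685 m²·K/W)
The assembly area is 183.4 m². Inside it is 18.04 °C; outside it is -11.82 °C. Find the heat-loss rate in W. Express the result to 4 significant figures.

R_total = 6.976 + 0.7685 = 7.7445 m²·K/W
Q = A·ΔT/R = 183.4 × (18.04 − (-11.82)) / 7.7445 = 707.12 W

707.1 W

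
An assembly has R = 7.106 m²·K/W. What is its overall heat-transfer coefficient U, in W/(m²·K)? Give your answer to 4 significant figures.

0.1407 W/(m²·K)

U = 1/R = 1/7.106 = 0.14073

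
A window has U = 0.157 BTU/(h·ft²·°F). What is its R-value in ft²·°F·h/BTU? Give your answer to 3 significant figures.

6.37 ft²·°F·h/BTU

R = 1/U = 1/0.157 = 6.369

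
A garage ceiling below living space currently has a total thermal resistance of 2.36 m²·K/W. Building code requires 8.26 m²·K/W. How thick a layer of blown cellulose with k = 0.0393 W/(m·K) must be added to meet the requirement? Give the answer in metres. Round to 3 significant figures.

0.232 m

ΔR = 8.26 − 2.36 = 5.9 m²·K/W
L = ΔR × k = 5.9 × 0.0393 = 0.2319 m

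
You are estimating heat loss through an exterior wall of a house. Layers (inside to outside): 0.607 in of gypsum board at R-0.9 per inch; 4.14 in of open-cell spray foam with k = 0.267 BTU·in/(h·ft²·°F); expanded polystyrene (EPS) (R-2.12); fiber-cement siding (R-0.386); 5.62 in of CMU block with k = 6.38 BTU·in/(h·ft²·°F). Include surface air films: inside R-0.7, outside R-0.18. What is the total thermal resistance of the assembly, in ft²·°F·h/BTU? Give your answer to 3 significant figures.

20.3 ft²·°F·h/BTU

0.607 × 0.9 = 0.5463
4.14/0.267 = 15.51
5.62/6.38 = 0.8809
R_total = 0.7 + 0.5463 + 15.51 + 2.12 + 0.386 + 0.8809 + 0.18 = 20.32 ft²·°F·h/BTU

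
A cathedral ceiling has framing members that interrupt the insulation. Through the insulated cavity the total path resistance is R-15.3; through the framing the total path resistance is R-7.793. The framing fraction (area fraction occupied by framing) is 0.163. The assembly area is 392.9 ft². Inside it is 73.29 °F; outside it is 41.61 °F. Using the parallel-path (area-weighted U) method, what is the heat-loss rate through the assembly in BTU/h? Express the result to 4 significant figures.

941.3 BTU/h

U_eff = 0.837/15.3 + 0.163/7.793 = 0.054706 + 0.020916 = 0.075622
R_eff = 1/U_eff = 13.224 ft²·°F·h/BTU
Q = 392.9 × (73.29 − 41.61) / 13.224 = 941.27 BTU/h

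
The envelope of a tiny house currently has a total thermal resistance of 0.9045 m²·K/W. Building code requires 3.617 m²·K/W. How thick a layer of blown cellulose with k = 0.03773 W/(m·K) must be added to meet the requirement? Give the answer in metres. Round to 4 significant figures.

ΔR = 3.617 − 0.9045 = 2.7125 m²·K/W
L = ΔR × k = 2.7125 × 0.03773 = 0.10234 m

0.1023 m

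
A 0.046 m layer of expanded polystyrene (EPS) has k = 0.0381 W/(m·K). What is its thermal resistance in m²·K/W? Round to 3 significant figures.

1.21 m²·K/W

R = L/k = 0.046/0.0381 = 1.207 m²·K/W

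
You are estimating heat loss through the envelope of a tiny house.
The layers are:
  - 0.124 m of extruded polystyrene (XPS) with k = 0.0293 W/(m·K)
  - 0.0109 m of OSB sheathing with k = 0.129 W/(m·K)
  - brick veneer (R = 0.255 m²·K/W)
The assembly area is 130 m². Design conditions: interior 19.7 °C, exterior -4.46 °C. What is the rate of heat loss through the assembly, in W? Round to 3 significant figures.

687 W

0.124/0.0293 = 4.232
0.0109/0.129 = 0.0845
R_total = 4.232 + 0.0845 + 0.255 = 4.572 m²·K/W
Q = A·ΔT/R = 130 × (19.7 − (-4.46)) / 4.572 = 687 W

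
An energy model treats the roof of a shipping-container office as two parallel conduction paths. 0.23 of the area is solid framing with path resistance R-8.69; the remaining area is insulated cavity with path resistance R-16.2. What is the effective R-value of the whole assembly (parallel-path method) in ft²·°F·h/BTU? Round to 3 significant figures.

U_eff = 0.77/16.2 + 0.23/8.69 = 0.04753 + 0.02647 = 0.074
R_eff = 1/U_eff = 13.51 ft²·°F·h/BTU

13.5 ft²·°F·h/BTU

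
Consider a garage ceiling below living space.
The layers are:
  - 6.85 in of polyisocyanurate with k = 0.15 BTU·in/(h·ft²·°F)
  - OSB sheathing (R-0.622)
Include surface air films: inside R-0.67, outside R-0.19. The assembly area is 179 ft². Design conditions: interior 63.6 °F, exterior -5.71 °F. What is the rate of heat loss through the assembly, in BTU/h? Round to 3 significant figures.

263 BTU/h

6.85/0.15 = 45.67
R_total = 0.67 + 45.67 + 0.622 + 0.19 = 47.15 ft²·°F·h/BTU
Q = A·ΔT/R = 179 × (63.6 − (-5.71)) / 47.15 = 263.1 BTU/h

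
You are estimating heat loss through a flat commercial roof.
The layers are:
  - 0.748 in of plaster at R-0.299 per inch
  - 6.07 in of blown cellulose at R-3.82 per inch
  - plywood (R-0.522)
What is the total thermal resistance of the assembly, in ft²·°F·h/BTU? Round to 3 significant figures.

23.9 ft²·°F·h/BTU

0.748 × 0.299 = 0.2237
6.07 × 3.82 = 23.19
R_total = 0.2237 + 23.19 + 0.522 = 23.93 ft²·°F·h/BTU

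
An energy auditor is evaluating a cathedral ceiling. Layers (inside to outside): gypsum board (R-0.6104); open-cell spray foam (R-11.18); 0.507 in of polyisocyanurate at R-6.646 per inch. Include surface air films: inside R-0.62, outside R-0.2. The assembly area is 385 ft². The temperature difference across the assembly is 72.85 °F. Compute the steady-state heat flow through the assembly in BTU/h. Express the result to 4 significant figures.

1755 BTU/h

0.507 × 6.646 = 3.3695
R_total = 0.62 + 0.6104 + 11.18 + 3.3695 + 0.2 = 15.98 ft²·°F·h/BTU
Q = A·ΔT/R = 385 × 72.85 / 15.98 = 1755.2 BTU/h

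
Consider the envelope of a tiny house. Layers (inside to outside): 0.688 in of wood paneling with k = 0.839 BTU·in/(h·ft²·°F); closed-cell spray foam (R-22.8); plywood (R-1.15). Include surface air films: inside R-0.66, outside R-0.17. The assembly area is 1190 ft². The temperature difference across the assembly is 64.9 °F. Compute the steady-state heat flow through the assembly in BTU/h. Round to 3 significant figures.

3020 BTU/h

0.688/0.839 = 0.82
R_total = 0.66 + 0.82 + 22.8 + 1.15 + 0.17 = 25.6 ft²·°F·h/BTU
Q = A·ΔT/R = 1190 × 64.9 / 25.6 = 3017 BTU/h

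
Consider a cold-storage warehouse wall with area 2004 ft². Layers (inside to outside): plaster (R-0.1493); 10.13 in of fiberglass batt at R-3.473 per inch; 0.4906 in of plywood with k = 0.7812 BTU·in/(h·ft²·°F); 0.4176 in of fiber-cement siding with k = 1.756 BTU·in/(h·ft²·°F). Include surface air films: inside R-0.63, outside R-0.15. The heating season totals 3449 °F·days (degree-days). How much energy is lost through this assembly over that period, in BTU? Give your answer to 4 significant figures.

10.13 × 3.473 = 35.181
0.4906/0.7812 = 0.62801
0.4176/1.756 = 0.23781
R_total = 0.63 + 0.1493 + 35.181 + 0.62801 + 0.23781 + 0.15 = 36.977 ft²·°F·h/BTU
E = A × HDD × 24 / R = 2004 × 3449 × 24 / 36.977 = 4486200 BTU

4486000 BTU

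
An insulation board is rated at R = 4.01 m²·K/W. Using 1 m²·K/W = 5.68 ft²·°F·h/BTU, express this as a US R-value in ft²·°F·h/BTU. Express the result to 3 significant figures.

R_US = 4.01 × 5.68 = 22.78

22.8 ft²·°F·h/BTU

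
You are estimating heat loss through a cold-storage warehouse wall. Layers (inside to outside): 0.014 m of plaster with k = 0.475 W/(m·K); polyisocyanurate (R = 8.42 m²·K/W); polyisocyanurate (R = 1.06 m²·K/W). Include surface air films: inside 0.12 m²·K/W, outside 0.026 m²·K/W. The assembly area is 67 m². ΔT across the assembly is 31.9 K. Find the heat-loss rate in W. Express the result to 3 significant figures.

221 W

0.014/0.475 = 0.02947
R_total = 0.12 + 0.02947 + 8.42 + 1.06 + 0.026 = 9.655 m²·K/W
Q = A·ΔT/R = 67 × 31.9 / 9.655 = 221.4 W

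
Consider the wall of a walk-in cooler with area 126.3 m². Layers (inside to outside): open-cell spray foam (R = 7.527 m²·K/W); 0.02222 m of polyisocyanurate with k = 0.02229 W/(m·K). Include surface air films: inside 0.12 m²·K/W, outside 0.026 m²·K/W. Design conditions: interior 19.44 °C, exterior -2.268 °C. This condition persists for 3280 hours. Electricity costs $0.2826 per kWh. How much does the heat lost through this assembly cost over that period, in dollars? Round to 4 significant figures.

293.1 dollars

0.02222/0.02229 = 0.99686
R_total = 0.12 + 7.527 + 0.99686 + 0.026 = 8.6699 m²·K/W
Q = 126.3 × (19.44 − (-2.268)) / 8.6699 = 316.24 W
E = 316.24 W × 3280 h / 1000 = 1037.3 kWh
Cost = 1037.3 × 0.2826 = $293.13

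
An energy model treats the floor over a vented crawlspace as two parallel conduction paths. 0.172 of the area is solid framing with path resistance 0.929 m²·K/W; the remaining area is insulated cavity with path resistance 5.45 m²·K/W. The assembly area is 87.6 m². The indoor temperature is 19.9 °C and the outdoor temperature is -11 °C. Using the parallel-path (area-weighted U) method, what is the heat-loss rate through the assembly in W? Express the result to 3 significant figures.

912 W

U_eff = 0.828/5.45 + 0.172/0.929 = 0.1519 + 0.1851 = 0.3371
R_eff = 1/U_eff = 2.967 m²·K/W
Q = 87.6 × (19.9 − (-11)) / 2.967 = 912.4 W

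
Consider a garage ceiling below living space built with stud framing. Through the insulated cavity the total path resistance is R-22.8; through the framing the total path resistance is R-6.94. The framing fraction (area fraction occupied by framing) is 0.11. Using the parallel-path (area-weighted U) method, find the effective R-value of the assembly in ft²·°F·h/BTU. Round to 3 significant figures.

U_eff = 0.89/22.8 + 0.11/6.94 = 0.03904 + 0.01585 = 0.05489
R_eff = 1/U_eff = 18.22 ft²·°F·h/BTU

18.2 ft²·°F·h/BTU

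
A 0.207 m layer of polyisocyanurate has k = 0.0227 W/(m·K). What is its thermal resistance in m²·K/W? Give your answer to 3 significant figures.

R = L/k = 0.207/0.0227 = 9.119 m²·K/W

9.12 m²·K/W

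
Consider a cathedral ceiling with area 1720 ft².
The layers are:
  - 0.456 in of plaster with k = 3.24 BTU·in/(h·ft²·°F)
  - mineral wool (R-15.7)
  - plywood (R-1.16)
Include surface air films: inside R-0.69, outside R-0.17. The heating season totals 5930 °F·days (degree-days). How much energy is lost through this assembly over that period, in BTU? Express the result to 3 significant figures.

0.456/3.24 = 0.1407
R_total = 0.69 + 0.1407 + 15.7 + 1.16 + 0.17 = 17.86 ft²·°F·h/BTU
E = A × HDD × 24 / R = 1720 × 5930 × 24 / 17.86 = 13710000 BTU

13700000 BTU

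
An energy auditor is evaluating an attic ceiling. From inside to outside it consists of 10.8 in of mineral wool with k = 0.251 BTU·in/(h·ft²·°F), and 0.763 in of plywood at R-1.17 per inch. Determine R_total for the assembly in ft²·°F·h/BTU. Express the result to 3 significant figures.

10.8/0.251 = 43.03
0.763 × 1.17 = 0.8927
R_total = 43.03 + 0.8927 = 43.92 ft²·°F·h/BTU

43.9 ft²·°F·h/BTU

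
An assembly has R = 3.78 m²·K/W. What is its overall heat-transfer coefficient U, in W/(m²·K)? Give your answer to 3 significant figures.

U = 1/R = 1/3.78 = 0.2646

0.265 W/(m²·K)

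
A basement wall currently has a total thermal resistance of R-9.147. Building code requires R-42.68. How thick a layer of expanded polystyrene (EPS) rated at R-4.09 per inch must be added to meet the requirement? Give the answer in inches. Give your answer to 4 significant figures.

8.199 in

ΔR = 42.68 − 9.147 = 33.533 ft²·°F·h/BTU
L = ΔR / (R/in) = 33.533/4.09 = 8.1988 in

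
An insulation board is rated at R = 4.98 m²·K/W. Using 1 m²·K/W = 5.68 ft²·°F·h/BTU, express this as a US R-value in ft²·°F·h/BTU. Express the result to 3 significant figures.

28.3 ft²·°F·h/BTU

R_US = 4.98 × 5.68 = 28.29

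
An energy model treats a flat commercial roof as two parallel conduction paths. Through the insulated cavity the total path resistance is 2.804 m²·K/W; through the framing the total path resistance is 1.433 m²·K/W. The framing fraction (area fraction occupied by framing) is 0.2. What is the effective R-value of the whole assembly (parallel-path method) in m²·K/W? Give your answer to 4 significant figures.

2.354 m²·K/W

U_eff = 0.8/2.804 + 0.2/1.433 = 0.28531 + 0.13957 = 0.42487
R_eff = 1/U_eff = 2.3536 m²·K/W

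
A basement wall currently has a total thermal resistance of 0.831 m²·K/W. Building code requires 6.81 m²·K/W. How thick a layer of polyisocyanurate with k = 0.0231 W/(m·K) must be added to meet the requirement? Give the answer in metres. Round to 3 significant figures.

ΔR = 6.81 − 0.831 = 5.979 m²·K/W
L = ΔR × k = 5.979 × 0.0231 = 0.1381 m

0.138 m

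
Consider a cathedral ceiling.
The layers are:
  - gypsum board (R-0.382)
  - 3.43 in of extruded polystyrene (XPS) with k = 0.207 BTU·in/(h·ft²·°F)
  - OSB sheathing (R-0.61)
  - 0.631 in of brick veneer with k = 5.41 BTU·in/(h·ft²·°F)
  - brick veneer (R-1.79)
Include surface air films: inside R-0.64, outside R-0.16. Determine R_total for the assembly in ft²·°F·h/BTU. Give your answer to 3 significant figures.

20.3 ft²·°F·h/BTU

3.43/0.207 = 16.57
0.631/5.41 = 0.1166
R_total = 0.64 + 0.382 + 16.57 + 0.61 + 0.1166 + 1.79 + 0.16 = 20.27 ft²·°F·h/BTU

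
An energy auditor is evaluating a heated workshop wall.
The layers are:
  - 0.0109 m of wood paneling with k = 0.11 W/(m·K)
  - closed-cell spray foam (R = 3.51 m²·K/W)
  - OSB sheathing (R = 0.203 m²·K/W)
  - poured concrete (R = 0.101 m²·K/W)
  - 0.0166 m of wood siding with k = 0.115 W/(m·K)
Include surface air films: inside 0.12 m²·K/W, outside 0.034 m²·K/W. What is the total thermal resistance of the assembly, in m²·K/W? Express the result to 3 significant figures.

0.0109/0.11 = 0.09909
0.0166/0.115 = 0.1443
R_total = 0.12 + 0.09909 + 3.51 + 0.203 + 0.101 + 0.1443 + 0.034 = 4.211 m²·K/W

4.21 m²·K/W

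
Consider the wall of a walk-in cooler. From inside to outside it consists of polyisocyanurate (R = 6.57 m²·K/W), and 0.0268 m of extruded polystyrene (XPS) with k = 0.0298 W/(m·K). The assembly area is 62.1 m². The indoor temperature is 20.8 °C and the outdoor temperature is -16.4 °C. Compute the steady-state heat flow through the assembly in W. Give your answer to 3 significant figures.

309 W

0.0268/0.0298 = 0.8993
R_total = 6.57 + 0.8993 = 7.469 m²·K/W
Q = A·ΔT/R = 62.1 × (20.8 − (-16.4)) / 7.469 = 309.3 W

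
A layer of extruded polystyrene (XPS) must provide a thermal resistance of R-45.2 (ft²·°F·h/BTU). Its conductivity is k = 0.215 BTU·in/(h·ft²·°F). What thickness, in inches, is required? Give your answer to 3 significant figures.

L = R × k = 45.2 × 0.215 = 9.718 in

9.72 in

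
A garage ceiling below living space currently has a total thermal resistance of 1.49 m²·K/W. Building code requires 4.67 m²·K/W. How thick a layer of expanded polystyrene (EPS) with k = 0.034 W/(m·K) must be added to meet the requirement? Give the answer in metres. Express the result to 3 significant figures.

0.108 m

ΔR = 4.67 − 1.49 = 3.18 m²·K/W
L = ΔR × k = 3.18 × 0.034 = 0.1081 m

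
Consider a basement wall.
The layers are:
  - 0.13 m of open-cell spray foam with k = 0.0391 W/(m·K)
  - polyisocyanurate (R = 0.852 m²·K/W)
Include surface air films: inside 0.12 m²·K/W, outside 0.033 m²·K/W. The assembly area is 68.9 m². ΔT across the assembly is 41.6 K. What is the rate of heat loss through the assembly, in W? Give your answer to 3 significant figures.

0.13/0.0391 = 3.325
R_total = 0.12 + 3.325 + 0.852 + 0.033 = 4.33 m²·K/W
Q = A·ΔT/R = 68.9 × 41.6 / 4.33 = 662 W

662 W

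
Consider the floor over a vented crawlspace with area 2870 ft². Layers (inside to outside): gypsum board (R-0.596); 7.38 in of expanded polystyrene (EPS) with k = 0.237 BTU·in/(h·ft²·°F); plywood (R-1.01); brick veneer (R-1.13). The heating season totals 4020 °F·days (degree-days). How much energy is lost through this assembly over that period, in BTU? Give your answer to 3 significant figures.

8170000 BTU

7.38/0.237 = 31.14
R_total = 0.596 + 31.14 + 1.01 + 1.13 = 33.88 ft²·°F·h/BTU
E = A × HDD × 24 / R = 2870 × 4020 × 24 / 33.88 = 8174000 BTU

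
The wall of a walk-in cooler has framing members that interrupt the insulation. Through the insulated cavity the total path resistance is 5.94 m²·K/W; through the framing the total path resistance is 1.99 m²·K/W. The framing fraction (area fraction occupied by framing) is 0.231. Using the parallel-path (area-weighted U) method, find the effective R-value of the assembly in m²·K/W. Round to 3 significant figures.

U_eff = 0.769/5.94 + 0.231/1.99 = 0.1295 + 0.1161 = 0.2455
R_eff = 1/U_eff = 4.073 m²·K/W

4.07 m²·K/W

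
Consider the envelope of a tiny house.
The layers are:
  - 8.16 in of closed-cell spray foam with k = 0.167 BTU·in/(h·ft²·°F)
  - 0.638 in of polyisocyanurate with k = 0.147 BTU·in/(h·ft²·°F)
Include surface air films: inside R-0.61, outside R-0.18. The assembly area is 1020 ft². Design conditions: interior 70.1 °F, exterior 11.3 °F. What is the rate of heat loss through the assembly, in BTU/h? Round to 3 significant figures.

1110 BTU/h

8.16/0.167 = 48.86
0.638/0.147 = 4.34
R_total = 0.61 + 48.86 + 4.34 + 0.18 = 53.99 ft²·°F·h/BTU
Q = A·ΔT/R = 1020 × (70.1 − 11.3) / 53.99 = 1111 BTU/h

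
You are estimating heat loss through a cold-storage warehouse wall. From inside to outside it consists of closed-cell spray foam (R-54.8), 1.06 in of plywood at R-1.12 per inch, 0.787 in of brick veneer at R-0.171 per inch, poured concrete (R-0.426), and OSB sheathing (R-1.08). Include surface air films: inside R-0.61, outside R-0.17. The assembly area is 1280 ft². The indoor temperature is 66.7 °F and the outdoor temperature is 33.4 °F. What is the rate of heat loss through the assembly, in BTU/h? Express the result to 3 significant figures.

730 BTU/h

1.06 × 1.12 = 1.187
0.787 × 0.171 = 0.1346
R_total = 0.61 + 54.8 + 1.187 + 0.1346 + 0.426 + 1.08 + 0.17 = 58.41 ft²·°F·h/BTU
Q = A·ΔT/R = 1280 × (66.7 − 33.4) / 58.41 = 729.8 BTU/h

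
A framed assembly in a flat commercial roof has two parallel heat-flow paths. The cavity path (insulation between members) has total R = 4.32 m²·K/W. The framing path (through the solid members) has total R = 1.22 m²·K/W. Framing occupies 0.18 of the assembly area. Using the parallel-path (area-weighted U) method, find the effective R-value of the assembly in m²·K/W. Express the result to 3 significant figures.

U_eff = 0.82/4.32 + 0.18/1.22 = 0.1898 + 0.1475 = 0.3374
R_eff = 1/U_eff = 2.964 m²·K/W

2.96 m²·K/W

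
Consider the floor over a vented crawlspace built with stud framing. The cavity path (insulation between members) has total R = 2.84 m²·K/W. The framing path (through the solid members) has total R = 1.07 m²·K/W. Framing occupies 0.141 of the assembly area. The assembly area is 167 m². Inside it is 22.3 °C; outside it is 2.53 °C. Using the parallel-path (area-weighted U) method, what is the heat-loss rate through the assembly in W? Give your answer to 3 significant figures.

1430 W

U_eff = 0.859/2.84 + 0.141/1.07 = 0.3025 + 0.1318 = 0.4342
R_eff = 1/U_eff = 2.303 m²·K/W
Q = 167 × (22.3 − 2.53) / 2.303 = 1434 W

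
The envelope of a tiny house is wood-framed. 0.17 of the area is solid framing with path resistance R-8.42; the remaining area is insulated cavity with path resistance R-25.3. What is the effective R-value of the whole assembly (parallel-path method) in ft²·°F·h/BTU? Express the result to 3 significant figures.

18.9 ft²·°F·h/BTU

U_eff = 0.83/25.3 + 0.17/8.42 = 0.03281 + 0.02019 = 0.053
R_eff = 1/U_eff = 18.87 ft²·°F·h/BTU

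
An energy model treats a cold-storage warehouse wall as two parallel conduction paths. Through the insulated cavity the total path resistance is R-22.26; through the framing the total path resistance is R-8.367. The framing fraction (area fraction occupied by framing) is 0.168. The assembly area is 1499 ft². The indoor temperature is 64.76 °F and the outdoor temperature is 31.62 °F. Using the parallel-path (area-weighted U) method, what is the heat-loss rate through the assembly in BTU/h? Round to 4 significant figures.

U_eff = 0.832/22.26 + 0.168/8.367 = 0.037376 + 0.020079 = 0.057455
R_eff = 1/U_eff = 17.405 ft²·°F·h/BTU
Q = 1499 × (64.76 − 31.62) / 17.405 = 2854.2 BTU/h

2854 BTU/h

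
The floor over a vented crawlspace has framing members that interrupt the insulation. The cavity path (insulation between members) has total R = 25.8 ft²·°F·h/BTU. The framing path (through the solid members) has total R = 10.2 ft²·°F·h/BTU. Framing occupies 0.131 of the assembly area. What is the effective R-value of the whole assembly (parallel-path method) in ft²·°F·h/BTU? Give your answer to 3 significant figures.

21.5 ft²·°F·h/BTU

U_eff = 0.869/25.8 + 0.131/10.2 = 0.03368 + 0.01284 = 0.04653
R_eff = 1/U_eff = 21.49 ft²·°F·h/BTU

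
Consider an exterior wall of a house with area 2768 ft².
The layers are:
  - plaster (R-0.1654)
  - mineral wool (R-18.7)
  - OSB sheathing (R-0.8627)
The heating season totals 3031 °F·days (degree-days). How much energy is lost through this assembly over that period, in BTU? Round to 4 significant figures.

R_total = 0.1654 + 18.7 + 0.8627 = 19.728 ft²·°F·h/BTU
E = A × HDD × 24 / R = 2768 × 3031 × 24 / 19.728 = 10207000 BTU

10210000 BTU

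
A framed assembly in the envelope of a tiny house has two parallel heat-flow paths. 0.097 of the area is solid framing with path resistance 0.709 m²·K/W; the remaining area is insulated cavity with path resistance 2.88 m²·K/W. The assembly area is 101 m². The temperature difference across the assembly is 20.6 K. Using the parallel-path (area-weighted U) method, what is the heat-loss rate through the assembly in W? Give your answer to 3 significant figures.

U_eff = 0.903/2.88 + 0.097/0.709 = 0.3135 + 0.1368 = 0.4504
R_eff = 1/U_eff = 2.22 m²·K/W
Q = 101 × 20.6 / 2.22 = 937 W

937 W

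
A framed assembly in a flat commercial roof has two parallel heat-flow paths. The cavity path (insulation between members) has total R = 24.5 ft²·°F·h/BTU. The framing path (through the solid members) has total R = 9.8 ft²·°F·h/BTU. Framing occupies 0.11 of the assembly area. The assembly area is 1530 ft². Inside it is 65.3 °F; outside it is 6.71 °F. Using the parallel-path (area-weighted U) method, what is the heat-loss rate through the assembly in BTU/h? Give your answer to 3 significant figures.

4260 BTU/h

U_eff = 0.89/24.5 + 0.11/9.8 = 0.03633 + 0.01122 = 0.04755
R_eff = 1/U_eff = 21.03 ft²·°F·h/BTU
Q = 1530 × (65.3 − 6.71) / 21.03 = 4263 BTU/h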